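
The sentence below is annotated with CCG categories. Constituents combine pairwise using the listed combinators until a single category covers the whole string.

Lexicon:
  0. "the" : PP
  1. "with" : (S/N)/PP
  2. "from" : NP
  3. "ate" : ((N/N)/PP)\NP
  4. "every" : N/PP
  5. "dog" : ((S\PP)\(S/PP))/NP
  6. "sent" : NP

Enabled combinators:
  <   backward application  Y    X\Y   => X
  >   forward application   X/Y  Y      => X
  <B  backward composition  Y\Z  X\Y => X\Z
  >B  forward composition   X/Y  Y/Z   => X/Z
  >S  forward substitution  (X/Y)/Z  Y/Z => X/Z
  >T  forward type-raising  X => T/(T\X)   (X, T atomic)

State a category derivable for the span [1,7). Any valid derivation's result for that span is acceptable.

S\PP

[0,7] S   >
  [0,1] S/(S\PP)   >T
    [0,1] "the" : PP
  [1,7] S\PP   <
    [1,5] S/PP   >S
      [1,2] "with" : (S/N)/PP
      [2,5] N/PP   >S
        [2,4] (N/N)/PP   <
          [2,3] "from" : NP
          [3,4] "ate" : ((N/N)/PP)\NP
        [4,5] "every" : N/PP
    [5,7] (S\PP)\(S/PP)   >
      [5,6] "dog" : ((S\PP)\(S/PP))/NP
      [6,7] "sent" : NP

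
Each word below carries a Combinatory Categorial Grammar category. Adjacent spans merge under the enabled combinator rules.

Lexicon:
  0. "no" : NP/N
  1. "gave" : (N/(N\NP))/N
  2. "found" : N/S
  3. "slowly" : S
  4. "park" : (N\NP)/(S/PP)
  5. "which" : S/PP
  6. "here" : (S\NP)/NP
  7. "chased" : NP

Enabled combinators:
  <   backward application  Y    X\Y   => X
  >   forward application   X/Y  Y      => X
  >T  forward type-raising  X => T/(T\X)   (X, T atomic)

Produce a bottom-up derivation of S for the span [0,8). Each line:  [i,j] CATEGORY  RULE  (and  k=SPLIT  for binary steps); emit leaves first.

[0,8] S   <
  [0,6] NP   >
    [0,1] "no" : NP/N
    [1,6] N   >
      [1,4] N/(N\NP)   >
        [1,2] "gave" : (N/(N\NP))/N
        [2,4] N   >
          [2,3] "found" : N/S
          [3,4] "slowly" : S
      [4,6] N\NP   >
        [4,5] "park" : (N\NP)/(S/PP)
        [5,6] "which" : S/PP
  [6,8] S\NP   >
    [6,7] "here" : (S\NP)/NP
    [7,8] "chased" : NP

[0,1] NP/N  lex  "no"
[1,2] (N/(N\NP))/N  lex  "gave"
[2,3] N/S  lex  "found"
[3,4] S  lex  "slowly"
[2,4] N  >  k=3
[1,4] N/(N\NP)  >  k=2
[4,5] (N\NP)/(S/PP)  lex  "park"
[5,6] S/PP  lex  "which"
[4,6] N\NP  >  k=5
[1,6] N  >  k=4
[0,6] NP  >  k=1
[6,7] (S\NP)/NP  lex  "here"
[7,8] NP  lex  "chased"
[6,8] S\NP  >  k=7
[0,8] S  <  k=6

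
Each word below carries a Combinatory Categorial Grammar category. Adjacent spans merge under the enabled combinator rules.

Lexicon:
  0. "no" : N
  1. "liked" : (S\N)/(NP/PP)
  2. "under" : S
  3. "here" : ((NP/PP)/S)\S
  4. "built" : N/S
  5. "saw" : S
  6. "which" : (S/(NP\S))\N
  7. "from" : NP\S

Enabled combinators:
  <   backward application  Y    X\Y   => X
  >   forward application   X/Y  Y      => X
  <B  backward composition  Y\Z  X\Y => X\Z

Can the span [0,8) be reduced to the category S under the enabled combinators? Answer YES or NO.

[0,8] S   <
  [0,1] "no" : N
  [1,8] S\N   >
    [1,2] "liked" : (S\N)/(NP/PP)
    [2,8] NP/PP   >
      [2,4] (NP/PP)/S   <
        [2,3] "under" : S
        [3,4] "here" : ((NP/PP)/S)\S
      [4,8] S   >
        [4,7] S/(NP\S)   <
          [4,6] N   >
            [4,5] "built" : N/S
            [5,6] "saw" : S
          [6,7] "which" : (S/(NP\S))\N
        [7,8] "from" : NP\S

YES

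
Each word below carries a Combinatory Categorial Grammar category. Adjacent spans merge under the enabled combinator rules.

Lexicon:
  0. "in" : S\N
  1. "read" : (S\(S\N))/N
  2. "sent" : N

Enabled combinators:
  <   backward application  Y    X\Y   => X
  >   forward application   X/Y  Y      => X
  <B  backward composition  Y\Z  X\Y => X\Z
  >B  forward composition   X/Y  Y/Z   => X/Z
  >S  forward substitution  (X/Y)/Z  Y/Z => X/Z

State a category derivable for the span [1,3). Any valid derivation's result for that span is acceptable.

[0,3] S   <
  [0,1] "in" : S\N
  [1,3] S\(S\N)   >
    [1,2] "read" : (S\(S\N))/N
    [2,3] "sent" : N

S\(S\N)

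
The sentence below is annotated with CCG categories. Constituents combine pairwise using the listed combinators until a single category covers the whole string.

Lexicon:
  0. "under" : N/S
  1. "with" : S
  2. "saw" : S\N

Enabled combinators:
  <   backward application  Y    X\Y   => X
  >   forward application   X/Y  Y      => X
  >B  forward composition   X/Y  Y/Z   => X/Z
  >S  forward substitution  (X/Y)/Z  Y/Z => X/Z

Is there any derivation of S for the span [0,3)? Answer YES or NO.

YES

[0,3] S   <
  [0,2] N   >
    [0,1] "under" : N/S
    [1,2] "with" : S
  [2,3] "saw" : S\N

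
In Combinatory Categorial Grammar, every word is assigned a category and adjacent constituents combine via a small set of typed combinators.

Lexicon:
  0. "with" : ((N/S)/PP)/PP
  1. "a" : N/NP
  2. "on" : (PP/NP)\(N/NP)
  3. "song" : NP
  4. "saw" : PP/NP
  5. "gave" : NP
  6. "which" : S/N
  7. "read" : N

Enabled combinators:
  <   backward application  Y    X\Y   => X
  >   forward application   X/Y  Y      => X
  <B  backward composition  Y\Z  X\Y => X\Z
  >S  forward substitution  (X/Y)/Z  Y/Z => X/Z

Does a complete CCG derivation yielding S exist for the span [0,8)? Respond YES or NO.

((N/S)/PP)/PP N/NP (PP/NP)\(N/NP) NP PP/NP NP S/N N
CKY chart[0,8] = {N}; S ∉ chart

NO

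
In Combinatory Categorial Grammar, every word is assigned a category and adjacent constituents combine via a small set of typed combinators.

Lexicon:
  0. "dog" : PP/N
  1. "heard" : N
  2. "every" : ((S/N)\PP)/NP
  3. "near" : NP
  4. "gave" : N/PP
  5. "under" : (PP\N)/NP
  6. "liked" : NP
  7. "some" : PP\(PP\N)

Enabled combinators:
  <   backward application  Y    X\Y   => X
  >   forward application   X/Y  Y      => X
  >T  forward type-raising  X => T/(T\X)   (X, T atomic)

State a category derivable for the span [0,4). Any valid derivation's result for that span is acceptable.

S/N

[0,8] S   >
  [0,4] S/N   <
    [0,2] PP   >
      [0,1] "dog" : PP/N
      [1,2] "heard" : N
    [2,4] (S/N)\PP   >
      [2,3] "every" : ((S/N)\PP)/NP
      [3,4] "near" : NP
  [4,8] N   >
    [4,5] "gave" : N/PP
    [5,8] PP   <
      [5,7] PP\N   >
        [5,6] "under" : (PP\N)/NP
        [6,7] "liked" : NP
      [7,8] "some" : PP\(PP\N)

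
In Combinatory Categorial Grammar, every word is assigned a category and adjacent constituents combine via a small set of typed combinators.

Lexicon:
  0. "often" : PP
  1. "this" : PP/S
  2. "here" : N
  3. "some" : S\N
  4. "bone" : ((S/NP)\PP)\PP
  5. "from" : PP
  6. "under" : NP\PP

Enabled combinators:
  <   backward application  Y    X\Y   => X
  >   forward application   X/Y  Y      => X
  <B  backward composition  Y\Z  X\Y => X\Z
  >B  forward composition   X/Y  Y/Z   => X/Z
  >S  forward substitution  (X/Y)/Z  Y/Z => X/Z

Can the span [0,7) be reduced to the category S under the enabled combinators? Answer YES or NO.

[0,7] S   >
  [0,5] S/NP   <
    [0,1] "often" : PP
    [1,5] (S/NP)\PP   <
      [1,4] PP   >
        [1,2] "this" : PP/S
        [2,4] S   <
          [2,3] "here" : N
          [3,4] "some" : S\N
      [4,5] "bone" : ((S/NP)\PP)\PP
  [5,7] NP   <
    [5,6] "from" : PP
    [6,7] "under" : NP\PP

YES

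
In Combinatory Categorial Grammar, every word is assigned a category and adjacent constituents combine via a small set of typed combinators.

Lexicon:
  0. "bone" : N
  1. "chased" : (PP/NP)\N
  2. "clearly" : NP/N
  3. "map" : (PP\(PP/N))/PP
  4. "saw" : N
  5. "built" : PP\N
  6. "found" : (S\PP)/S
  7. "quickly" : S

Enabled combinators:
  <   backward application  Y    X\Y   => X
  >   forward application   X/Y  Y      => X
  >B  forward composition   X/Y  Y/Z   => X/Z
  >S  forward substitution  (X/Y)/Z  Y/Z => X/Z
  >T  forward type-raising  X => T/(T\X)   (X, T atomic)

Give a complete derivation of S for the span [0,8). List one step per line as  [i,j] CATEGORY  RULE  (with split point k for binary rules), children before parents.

[0,8] S   <
  [0,6] PP   <
    [0,3] PP/N   >B
      [0,2] PP/NP   <
        [0,1] "bone" : N
        [1,2] "chased" : (PP/NP)\N
      [2,3] "clearly" : NP/N
    [3,6] PP\(PP/N)   >
      [3,4] "map" : (PP\(PP/N))/PP
      [4,6] PP   <
        [4,5] "saw" : N
        [5,6] "built" : PP\N
  [6,8] S\PP   >
    [6,7] "found" : (S\PP)/S
    [7,8] "quickly" : S

[0,1] N  lex  "bone"
[1,2] (PP/NP)\N  lex  "chased"
[0,2] PP/NP  <  k=1
[2,3] NP/N  lex  "clearly"
[0,3] PP/N  >B  k=2
[3,4] (PP\(PP/N))/PP  lex  "map"
[4,5] N  lex  "saw"
[5,6] PP\N  lex  "built"
[4,6] PP  <  k=5
[3,6] PP\(PP/N)  >  k=4
[0,6] PP  <  k=3
[6,7] (S\PP)/S  lex  "found"
[7,8] S  lex  "quickly"
[6,8] S\PP  >  k=7
[0,8] S  <  k=6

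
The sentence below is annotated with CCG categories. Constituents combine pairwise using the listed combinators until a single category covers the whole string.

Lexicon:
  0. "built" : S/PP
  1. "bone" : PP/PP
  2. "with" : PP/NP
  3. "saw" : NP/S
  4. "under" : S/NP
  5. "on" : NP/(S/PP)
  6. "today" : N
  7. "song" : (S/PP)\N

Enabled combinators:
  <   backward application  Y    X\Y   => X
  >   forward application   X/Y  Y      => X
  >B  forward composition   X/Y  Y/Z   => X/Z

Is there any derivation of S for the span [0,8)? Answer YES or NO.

YES

[0,8] S   >
  [0,2] S/PP   >B
    [0,1] "built" : S/PP
    [1,2] "bone" : PP/PP
  [2,8] PP   >
    [2,5] PP/NP   >B
      [2,3] "with" : PP/NP
      [3,5] NP/NP   >B
        [3,4] "saw" : NP/S
        [4,5] "under" : S/NP
    [5,8] NP   >
      [5,6] "on" : NP/(S/PP)
      [6,8] S/PP   <
        [6,7] "today" : N
        [7,8] "song" : (S/PP)\N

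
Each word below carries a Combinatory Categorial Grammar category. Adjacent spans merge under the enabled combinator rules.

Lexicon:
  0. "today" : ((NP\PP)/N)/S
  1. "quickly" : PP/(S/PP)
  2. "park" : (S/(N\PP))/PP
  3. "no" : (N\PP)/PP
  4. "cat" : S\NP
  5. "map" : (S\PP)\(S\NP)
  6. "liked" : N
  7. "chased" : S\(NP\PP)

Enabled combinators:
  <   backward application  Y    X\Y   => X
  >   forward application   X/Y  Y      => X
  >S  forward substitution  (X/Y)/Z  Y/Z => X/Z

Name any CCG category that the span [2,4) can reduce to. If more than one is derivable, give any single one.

S/PP

[0,8] S   <
  [0,7] NP\PP   >
    [0,6] (NP\PP)/N   >
      [0,1] "today" : ((NP\PP)/N)/S
      [1,6] S   <
        [1,4] PP   >
          [1,2] "quickly" : PP/(S/PP)
          [2,4] S/PP   >S
            [2,3] "park" : (S/(N\PP))/PP
            [3,4] "no" : (N\PP)/PP
        [4,6] S\PP   <
          [4,5] "cat" : S\NP
          [5,6] "map" : (S\PP)\(S\NP)
    [6,7] "liked" : N
  [7,8] "chased" : S\(NP\PP)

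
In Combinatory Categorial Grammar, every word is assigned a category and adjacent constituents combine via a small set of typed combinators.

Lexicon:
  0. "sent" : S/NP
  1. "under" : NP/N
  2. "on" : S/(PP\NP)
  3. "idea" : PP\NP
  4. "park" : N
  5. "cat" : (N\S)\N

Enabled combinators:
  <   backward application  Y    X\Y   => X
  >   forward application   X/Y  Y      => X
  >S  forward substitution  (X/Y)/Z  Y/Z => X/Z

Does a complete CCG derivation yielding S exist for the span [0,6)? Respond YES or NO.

[0,6] S   >
  [0,1] "sent" : S/NP
  [1,6] NP   >
    [1,2] "under" : NP/N
    [2,6] N   <
      [2,4] S   >
        [2,3] "on" : S/(PP\NP)
        [3,4] "idea" : PP\NP
      [4,6] N\S   <
        [4,5] "park" : N
        [5,6] "cat" : (N\S)\N

YES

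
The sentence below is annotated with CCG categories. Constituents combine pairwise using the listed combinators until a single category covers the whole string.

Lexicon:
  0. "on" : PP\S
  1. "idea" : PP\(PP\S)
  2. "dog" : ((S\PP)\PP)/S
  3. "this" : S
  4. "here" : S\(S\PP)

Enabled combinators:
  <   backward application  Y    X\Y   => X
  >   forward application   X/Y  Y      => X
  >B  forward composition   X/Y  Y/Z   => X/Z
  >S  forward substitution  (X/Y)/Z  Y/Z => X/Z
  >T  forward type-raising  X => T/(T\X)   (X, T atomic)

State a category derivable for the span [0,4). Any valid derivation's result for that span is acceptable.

[0,5] S   <
  [0,4] S\PP   <
    [0,2] PP   <
      [0,1] "on" : PP\S
      [1,2] "idea" : PP\(PP\S)
    [2,4] (S\PP)\PP   >
      [2,3] "dog" : ((S\PP)\PP)/S
      [3,4] "this" : S
  [4,5] "here" : S\(S\PP)

S\PP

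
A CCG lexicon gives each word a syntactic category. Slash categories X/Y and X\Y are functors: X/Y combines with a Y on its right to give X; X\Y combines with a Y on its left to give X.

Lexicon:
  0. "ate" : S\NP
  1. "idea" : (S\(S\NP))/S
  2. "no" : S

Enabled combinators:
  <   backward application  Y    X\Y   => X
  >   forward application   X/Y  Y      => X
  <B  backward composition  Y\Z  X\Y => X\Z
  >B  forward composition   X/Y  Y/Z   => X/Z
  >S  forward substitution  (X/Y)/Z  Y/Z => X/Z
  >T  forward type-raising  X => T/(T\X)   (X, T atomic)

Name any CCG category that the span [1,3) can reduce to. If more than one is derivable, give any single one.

[0,3] S   <
  [0,1] "ate" : S\NP
  [1,3] S\(S\NP)   >
    [1,2] "idea" : (S\(S\NP))/S
    [2,3] "no" : S

S\(S\NP)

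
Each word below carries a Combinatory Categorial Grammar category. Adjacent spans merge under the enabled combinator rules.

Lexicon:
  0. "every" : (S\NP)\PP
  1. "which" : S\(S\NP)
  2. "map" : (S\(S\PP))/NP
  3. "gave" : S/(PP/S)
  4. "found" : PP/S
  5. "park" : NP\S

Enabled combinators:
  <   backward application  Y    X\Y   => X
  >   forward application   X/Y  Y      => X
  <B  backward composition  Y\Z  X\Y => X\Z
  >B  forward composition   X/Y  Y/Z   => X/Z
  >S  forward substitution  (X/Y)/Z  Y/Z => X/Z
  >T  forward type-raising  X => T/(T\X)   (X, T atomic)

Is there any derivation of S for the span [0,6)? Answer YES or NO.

[0,6] S   <
  [0,2] S\PP   <B
    [0,1] "every" : (S\NP)\PP
    [1,2] "which" : S\(S\NP)
  [2,6] S\(S\PP)   >
    [2,3] "map" : (S\(S\PP))/NP
    [3,6] NP   <
      [3,5] S   >
        [3,4] "gave" : S/(PP/S)
        [4,5] "found" : PP/S
      [5,6] "park" : NP\S

YES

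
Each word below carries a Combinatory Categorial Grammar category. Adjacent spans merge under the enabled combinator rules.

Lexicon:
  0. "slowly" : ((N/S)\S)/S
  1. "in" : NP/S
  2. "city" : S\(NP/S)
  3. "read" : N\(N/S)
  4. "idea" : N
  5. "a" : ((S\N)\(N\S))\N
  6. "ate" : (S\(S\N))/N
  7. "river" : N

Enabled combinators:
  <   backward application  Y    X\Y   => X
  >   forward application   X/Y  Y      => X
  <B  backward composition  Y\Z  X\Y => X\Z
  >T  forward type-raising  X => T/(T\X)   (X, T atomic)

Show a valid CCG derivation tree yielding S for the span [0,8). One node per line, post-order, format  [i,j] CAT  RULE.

[0,8] S   <
  [0,6] S\N   <
    [0,4] N\S   <B
      [0,3] (N/S)\S   >
        [0,1] "slowly" : ((N/S)\S)/S
        [1,3] S   <
          [1,2] "in" : NP/S
          [2,3] "city" : S\(NP/S)
      [3,4] "read" : N\(N/S)
    [4,6] (S\N)\(N\S)   <
      [4,5] "idea" : N
      [5,6] "a" : ((S\N)\(N\S))\N
  [6,8] S\(S\N)   >
    [6,7] "ate" : (S\(S\N))/N
    [7,8] "river" : N

[0,1] ((N/S)\S)/S  lex  "slowly"
[1,2] NP/S  lex  "in"
[2,3] S\(NP/S)  lex  "city"
[1,3] S  <  k=2
[0,3] (N/S)\S  >  k=1
[3,4] N\(N/S)  lex  "read"
[0,4] N\S  <B  k=3
[4,5] N  lex  "idea"
[5,6] ((S\N)\(N\S))\N  lex  "a"
[4,6] (S\N)\(N\S)  <  k=5
[0,6] S\N  <  k=4
[6,7] (S\(S\N))/N  lex  "ate"
[7,8] N  lex  "river"
[6,8] S\(S\N)  >  k=7
[0,8] S  <  k=6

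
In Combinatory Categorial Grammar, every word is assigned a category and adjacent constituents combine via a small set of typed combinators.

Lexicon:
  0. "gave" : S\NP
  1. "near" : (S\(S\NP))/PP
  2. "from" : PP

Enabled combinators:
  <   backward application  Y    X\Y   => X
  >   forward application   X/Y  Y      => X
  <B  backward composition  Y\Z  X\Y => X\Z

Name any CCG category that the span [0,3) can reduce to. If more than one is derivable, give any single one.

[0,3] S   <
  [0,1] "gave" : S\NP
  [1,3] S\(S\NP)   >
    [1,2] "near" : (S\(S\NP))/PP
    [2,3] "from" : PP

S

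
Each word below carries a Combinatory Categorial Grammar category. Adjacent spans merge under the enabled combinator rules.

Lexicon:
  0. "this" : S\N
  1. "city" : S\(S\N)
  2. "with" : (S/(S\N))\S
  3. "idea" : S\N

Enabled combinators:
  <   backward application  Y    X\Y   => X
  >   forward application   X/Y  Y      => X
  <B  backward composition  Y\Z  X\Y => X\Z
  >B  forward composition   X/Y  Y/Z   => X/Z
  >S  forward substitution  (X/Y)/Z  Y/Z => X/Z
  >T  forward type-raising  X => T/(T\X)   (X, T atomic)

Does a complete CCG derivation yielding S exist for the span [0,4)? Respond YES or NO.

YES

[0,4] S   >
  [0,3] S/(S\N)   <
    [0,2] S   <
      [0,1] "this" : S\N
      [1,2] "city" : S\(S\N)
    [2,3] "with" : (S/(S\N))\S
  [3,4] "idea" : S\N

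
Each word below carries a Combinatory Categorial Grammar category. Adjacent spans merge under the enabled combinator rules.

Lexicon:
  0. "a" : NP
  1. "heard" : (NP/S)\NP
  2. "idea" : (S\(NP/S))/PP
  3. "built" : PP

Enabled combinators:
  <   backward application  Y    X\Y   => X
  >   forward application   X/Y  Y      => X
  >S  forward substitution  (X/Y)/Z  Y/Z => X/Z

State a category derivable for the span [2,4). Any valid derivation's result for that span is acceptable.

[0,4] S   <
  [0,2] NP/S   <
    [0,1] "a" : NP
    [1,2] "heard" : (NP/S)\NP
  [2,4] S\(NP/S)   >
    [2,3] "idea" : (S\(NP/S))/PP
    [3,4] "built" : PP

S\(NP/S)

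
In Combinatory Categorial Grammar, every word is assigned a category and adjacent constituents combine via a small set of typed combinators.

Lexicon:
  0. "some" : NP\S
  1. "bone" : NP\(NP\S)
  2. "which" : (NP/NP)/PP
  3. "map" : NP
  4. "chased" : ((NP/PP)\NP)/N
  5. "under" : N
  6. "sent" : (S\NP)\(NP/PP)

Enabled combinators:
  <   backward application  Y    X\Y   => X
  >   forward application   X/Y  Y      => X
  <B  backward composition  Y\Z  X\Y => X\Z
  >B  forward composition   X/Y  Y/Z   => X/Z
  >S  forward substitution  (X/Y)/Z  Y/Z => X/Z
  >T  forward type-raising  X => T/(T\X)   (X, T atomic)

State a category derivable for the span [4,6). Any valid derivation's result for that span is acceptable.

(NP/PP)\NP

[0,7] S   <
  [0,2] NP   <
    [0,1] "some" : NP\S
    [1,2] "bone" : NP\(NP\S)
  [2,7] S\NP   <
    [2,6] NP/PP   >S
      [2,3] "which" : (NP/NP)/PP
      [3,6] NP/PP   <
        [3,4] "map" : NP
        [4,6] (NP/PP)\NP   >
          [4,5] "chased" : ((NP/PP)\NP)/N
          [5,6] "under" : N
    [6,7] "sent" : (S\NP)\(NP/PP)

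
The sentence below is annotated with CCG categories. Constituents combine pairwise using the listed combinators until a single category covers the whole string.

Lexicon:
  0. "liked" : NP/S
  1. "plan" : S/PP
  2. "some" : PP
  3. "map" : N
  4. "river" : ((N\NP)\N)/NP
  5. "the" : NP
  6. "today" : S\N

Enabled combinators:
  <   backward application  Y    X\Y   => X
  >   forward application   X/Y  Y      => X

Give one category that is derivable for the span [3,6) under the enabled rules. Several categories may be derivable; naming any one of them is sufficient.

N\NP

[0,7] S   <
  [0,6] N   <
    [0,3] NP   >
      [0,1] "liked" : NP/S
      [1,3] S   >
        [1,2] "plan" : S/PP
        [2,3] "some" : PP
    [3,6] N\NP   <
      [3,4] "map" : N
      [4,6] (N\NP)\N   >
        [4,5] "river" : ((N\NP)\N)/NP
        [5,6] "the" : NP
  [6,7] "today" : S\N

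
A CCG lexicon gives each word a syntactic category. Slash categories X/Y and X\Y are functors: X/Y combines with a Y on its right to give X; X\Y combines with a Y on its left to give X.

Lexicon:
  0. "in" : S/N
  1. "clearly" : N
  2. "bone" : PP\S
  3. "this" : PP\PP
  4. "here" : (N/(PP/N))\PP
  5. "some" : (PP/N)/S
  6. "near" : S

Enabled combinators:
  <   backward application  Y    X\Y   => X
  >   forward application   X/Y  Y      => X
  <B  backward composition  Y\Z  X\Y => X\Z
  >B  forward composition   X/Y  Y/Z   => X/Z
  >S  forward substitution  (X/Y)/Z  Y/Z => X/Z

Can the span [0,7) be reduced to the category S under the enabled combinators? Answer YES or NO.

S/N N PP\S PP\PP (N/(PP/N))\PP (PP/N)/S S
CKY chart[0,7] = {N}; S ∉ chart

NO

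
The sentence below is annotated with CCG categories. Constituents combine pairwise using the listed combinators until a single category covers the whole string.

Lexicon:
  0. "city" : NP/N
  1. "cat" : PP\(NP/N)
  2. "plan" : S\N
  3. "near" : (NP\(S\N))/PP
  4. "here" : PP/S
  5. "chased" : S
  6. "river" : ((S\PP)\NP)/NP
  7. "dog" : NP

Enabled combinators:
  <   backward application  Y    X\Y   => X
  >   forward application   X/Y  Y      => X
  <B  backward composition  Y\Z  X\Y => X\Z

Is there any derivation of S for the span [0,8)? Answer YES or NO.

YES

[0,8] S   <
  [0,2] PP   <
    [0,1] "city" : NP/N
    [1,2] "cat" : PP\(NP/N)
  [2,8] S\PP   <
    [2,6] NP   <
      [2,3] "plan" : S\N
      [3,6] NP\(S\N)   >
        [3,4] "near" : (NP\(S\N))/PP
        [4,6] PP   >
          [4,5] "here" : PP/S
          [5,6] "chased" : S
    [6,8] (S\PP)\NP   >
      [6,7] "river" : ((S\PP)\NP)/NP
      [7,8] "dog" : NP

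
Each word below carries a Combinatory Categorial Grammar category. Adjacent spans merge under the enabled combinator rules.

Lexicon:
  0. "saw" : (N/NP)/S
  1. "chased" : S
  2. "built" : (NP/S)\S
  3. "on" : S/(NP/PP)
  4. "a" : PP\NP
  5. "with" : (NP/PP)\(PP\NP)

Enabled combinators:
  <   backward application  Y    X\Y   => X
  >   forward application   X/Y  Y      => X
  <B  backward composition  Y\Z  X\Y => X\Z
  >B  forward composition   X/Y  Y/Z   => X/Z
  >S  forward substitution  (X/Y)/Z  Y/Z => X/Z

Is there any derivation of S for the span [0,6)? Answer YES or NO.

(N/NP)/S S (NP/S)\S S/(NP/PP) PP\NP (NP/PP)\(PP\NP)
CKY chart[0,6] = {N}; S ∉ chart

NO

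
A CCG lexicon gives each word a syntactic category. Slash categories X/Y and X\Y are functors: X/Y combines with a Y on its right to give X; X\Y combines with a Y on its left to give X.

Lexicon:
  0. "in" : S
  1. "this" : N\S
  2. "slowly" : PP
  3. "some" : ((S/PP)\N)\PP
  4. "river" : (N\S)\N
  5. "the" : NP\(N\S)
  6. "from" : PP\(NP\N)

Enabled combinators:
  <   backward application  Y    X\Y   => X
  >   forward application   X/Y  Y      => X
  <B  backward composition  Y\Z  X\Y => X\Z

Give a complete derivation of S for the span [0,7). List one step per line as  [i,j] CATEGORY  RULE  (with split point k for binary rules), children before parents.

[0,1] S  lex  "in"
[1,2] N\S  lex  "this"
[0,2] N  <  k=1
[2,3] PP  lex  "slowly"
[3,4] ((S/PP)\N)\PP  lex  "some"
[2,4] (S/PP)\N  <  k=3
[0,4] S/PP  <  k=2
[4,5] (N\S)\N  lex  "river"
[5,6] NP\(N\S)  lex  "the"
[4,6] NP\N  <B  k=5
[6,7] PP\(NP\N)  lex  "from"
[4,7] PP  <  k=6
[0,7] S  >  k=4

[0,7] S   >
  [0,4] S/PP   <
    [0,2] N   <
      [0,1] "in" : S
      [1,2] "this" : N\S
    [2,4] (S/PP)\N   <
      [2,3] "slowly" : PP
      [3,4] "some" : ((S/PP)\N)\PP
  [4,7] PP   <
    [4,6] NP\N   <B
      [4,5] "river" : (N\S)\N
      [5,6] "the" : NP\(N\S)
    [6,7] "from" : PP\(NP\N)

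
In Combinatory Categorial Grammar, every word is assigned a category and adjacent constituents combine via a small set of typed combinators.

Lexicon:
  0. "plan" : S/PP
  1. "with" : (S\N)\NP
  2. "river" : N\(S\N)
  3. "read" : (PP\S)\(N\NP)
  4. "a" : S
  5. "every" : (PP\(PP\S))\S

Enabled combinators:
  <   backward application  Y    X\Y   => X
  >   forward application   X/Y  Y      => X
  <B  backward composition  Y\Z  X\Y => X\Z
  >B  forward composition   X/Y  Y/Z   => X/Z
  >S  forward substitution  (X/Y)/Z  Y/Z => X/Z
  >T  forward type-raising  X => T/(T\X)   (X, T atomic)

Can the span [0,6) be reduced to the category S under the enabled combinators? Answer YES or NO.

YES

[0,6] S   >
  [0,1] "plan" : S/PP
  [1,6] PP   <
    [1,4] PP\S   <
      [1,3] N\NP   <B
        [1,2] "with" : (S\N)\NP
        [2,3] "river" : N\(S\N)
      [3,4] "read" : (PP\S)\(N\NP)
    [4,6] PP\(PP\S)   <
      [4,5] "a" : S
      [5,6] "every" : (PP\(PP\S))\S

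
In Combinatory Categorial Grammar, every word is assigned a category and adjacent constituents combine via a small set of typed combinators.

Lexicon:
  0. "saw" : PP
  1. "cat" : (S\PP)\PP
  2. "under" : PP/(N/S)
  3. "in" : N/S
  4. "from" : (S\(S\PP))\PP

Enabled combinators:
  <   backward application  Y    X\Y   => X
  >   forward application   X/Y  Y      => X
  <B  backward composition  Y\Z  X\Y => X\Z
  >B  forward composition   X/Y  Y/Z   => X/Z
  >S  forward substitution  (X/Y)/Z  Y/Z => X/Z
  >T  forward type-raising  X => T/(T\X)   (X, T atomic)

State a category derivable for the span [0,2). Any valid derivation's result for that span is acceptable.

[0,5] S   <
  [0,2] S\PP   <
    [0,1] "saw" : PP
    [1,2] "cat" : (S\PP)\PP
  [2,5] S\(S\PP)   <
    [2,4] PP   >
      [2,3] "under" : PP/(N/S)
      [3,4] "in" : N/S
    [4,5] "from" : (S\(S\PP))\PP

S\PP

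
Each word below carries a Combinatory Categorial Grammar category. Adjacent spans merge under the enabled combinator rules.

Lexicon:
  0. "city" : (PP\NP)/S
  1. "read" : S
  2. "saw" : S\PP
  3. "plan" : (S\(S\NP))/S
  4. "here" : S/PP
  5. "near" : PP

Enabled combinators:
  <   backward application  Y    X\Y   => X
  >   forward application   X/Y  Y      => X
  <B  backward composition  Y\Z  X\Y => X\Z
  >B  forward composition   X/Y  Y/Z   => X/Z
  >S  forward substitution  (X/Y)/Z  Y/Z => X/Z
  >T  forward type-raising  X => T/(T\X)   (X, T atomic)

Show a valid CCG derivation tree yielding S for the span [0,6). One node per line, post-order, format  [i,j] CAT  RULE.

[0,6] S   <
  [0,3] S\NP   <B
    [0,2] PP\NP   >
      [0,1] "city" : (PP\NP)/S
      [1,2] "read" : S
    [2,3] "saw" : S\PP
  [3,6] S\(S\NP)   >
    [3,4] "plan" : (S\(S\NP))/S
    [4,6] S   >
      [4,5] "here" : S/PP
      [5,6] "near" : PP

[0,1] (PP\NP)/S  lex  "city"
[1,2] S  lex  "read"
[0,2] PP\NP  >  k=1
[2,3] S\PP  lex  "saw"
[0,3] S\NP  <B  k=2
[3,4] (S\(S\NP))/S  lex  "plan"
[4,5] S/PP  lex  "here"
[5,6] PP  lex  "near"
[4,6] S  >  k=5
[3,6] S\(S\NP)  >  k=4
[0,6] S  <  k=3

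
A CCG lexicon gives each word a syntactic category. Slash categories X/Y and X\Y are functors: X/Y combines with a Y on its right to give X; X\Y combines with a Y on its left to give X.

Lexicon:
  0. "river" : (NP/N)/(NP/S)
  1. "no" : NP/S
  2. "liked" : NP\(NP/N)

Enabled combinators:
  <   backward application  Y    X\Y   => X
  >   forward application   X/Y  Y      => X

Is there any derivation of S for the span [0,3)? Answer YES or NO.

NO

(NP/N)/(NP/S) NP/S NP\(NP/N)
CKY chart[0,3] = {NP}; S ∉ chart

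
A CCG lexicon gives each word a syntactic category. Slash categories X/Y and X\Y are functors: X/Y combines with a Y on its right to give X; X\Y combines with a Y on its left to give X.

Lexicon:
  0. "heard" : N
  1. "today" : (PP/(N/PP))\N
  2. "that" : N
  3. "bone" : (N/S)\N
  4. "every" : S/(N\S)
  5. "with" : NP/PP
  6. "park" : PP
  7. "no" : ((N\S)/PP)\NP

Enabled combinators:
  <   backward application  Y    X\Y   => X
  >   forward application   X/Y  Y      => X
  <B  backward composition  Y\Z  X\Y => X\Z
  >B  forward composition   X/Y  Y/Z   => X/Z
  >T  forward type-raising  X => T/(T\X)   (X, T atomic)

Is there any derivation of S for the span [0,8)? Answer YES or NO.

N (PP/(N/PP))\N N (N/S)\N S/(N\S) NP/PP PP ((N\S)/PP)\NP
CKY chart[0,8] = {N/(N\PP), NP/(NP\PP), PP, PP/(PP\PP), S/(S\PP)}; S ∉ chart

NO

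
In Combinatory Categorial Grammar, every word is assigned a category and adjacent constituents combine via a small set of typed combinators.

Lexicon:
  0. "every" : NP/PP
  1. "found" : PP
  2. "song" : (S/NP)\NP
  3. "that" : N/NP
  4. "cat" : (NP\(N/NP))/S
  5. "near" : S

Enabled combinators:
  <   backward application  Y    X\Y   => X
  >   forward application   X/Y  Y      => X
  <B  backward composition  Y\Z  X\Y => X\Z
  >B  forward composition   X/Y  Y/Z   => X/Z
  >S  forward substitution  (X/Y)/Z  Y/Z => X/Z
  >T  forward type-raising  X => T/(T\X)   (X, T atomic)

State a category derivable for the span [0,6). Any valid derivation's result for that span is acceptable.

S

[0,6] S   >
  [0,3] S/NP   <
    [0,2] NP   >
      [0,1] "every" : NP/PP
      [1,2] "found" : PP
    [2,3] "song" : (S/NP)\NP
  [3,6] NP   <
    [3,4] "that" : N/NP
    [4,6] NP\(N/NP)   >
      [4,5] "cat" : (NP\(N/NP))/S
      [5,6] "near" : S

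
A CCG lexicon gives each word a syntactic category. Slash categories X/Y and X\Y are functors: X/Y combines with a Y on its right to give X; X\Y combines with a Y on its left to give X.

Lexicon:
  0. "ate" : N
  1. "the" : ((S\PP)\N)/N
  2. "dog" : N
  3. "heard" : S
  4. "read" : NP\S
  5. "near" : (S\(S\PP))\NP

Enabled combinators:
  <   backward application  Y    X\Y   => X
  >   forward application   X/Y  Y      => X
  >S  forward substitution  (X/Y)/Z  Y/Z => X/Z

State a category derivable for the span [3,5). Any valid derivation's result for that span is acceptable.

NP

[0,6] S   <
  [0,3] S\PP   <
    [0,1] "ate" : N
    [1,3] (S\PP)\N   >
      [1,2] "the" : ((S\PP)\N)/N
      [2,3] "dog" : N
  [3,6] S\(S\PP)   <
    [3,5] NP   <
      [3,4] "heard" : S
      [4,5] "read" : NP\S
    [5,6] "near" : (S\(S\PP))\NP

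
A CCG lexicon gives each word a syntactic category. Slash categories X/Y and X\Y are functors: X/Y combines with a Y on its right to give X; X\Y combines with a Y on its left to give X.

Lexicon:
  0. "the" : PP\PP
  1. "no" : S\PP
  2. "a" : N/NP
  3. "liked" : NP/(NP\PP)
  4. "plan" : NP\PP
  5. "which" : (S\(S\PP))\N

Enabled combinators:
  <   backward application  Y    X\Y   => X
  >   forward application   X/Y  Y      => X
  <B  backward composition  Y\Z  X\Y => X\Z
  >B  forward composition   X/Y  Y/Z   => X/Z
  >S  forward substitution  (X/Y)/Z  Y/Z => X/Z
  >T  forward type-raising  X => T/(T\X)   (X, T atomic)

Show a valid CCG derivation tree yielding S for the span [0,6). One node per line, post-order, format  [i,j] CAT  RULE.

[0,6] S   <
  [0,2] S\PP   <B
    [0,1] "the" : PP\PP
    [1,2] "no" : S\PP
  [2,6] S\(S\PP)   <
    [2,5] N   >
      [2,3] "a" : N/NP
      [3,5] NP   >
        [3,4] "liked" : NP/(NP\PP)
        [4,5] "plan" : NP\PP
    [5,6] "which" : (S\(S\PP))\N

[0,1] PP\PP  lex  "the"
[1,2] S\PP  lex  "no"
[0,2] S\PP  <B  k=1
[2,3] N/NP  lex  "a"
[3,4] NP/(NP\PP)  lex  "liked"
[4,5] NP\PP  lex  "plan"
[3,5] NP  >  k=4
[2,5] N  >  k=3
[5,6] (S\(S\PP))\N  lex  "which"
[2,6] S\(S\PP)  <  k=5
[0,6] S  <  k=2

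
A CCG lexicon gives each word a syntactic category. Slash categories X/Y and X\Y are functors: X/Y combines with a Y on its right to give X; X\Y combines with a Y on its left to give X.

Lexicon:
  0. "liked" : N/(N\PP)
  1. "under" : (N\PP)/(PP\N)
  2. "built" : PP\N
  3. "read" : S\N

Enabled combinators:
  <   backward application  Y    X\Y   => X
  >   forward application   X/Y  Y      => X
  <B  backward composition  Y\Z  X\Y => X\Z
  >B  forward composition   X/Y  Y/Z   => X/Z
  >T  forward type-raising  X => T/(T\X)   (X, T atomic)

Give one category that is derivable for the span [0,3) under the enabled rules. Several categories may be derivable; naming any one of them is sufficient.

N

[0,4] S   <
  [0,3] N   >
    [0,1] "liked" : N/(N\PP)
    [1,3] N\PP   >
      [1,2] "under" : (N\PP)/(PP\N)
      [2,3] "built" : PP\N
  [3,4] "read" : S\N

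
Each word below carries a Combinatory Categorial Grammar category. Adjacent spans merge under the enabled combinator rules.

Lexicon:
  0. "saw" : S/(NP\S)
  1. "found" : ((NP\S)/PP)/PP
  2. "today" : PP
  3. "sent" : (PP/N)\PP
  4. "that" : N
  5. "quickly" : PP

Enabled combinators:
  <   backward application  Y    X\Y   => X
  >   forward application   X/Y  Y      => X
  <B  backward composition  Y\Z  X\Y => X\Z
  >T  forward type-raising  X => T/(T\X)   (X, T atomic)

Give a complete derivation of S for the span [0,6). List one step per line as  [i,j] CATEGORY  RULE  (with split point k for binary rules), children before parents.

[0,6] S   >
  [0,1] "saw" : S/(NP\S)
  [1,6] NP\S   >
    [1,5] (NP\S)/PP   >
      [1,2] "found" : ((NP\S)/PP)/PP
      [2,5] PP   >
        [2,4] PP/N   <
          [2,3] "today" : PP
          [3,4] "sent" : (PP/N)\PP
        [4,5] "that" : N
    [5,6] "quickly" : PP

[0,1] S/(NP\S)  lex  "saw"
[1,2] ((NP\S)/PP)/PP  lex  "found"
[2,3] PP  lex  "today"
[3,4] (PP/N)\PP  lex  "sent"
[2,4] PP/N  <  k=3
[4,5] N  lex  "that"
[2,5] PP  >  k=4
[1,5] (NP\S)/PP  >  k=2
[5,6] PP  lex  "quickly"
[1,6] NP\S  >  k=5
[0,6] S  >  k=1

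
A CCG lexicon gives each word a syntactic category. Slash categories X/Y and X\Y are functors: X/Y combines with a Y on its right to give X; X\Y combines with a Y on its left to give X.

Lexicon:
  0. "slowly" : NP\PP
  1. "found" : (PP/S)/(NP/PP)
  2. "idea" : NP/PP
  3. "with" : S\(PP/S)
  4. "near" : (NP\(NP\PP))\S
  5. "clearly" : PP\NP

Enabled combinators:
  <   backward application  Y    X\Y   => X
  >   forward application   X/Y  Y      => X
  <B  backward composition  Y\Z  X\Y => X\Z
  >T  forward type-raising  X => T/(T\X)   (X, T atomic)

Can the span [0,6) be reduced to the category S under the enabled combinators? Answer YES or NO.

NO

NP\PP (PP/S)/(NP/PP) NP/PP S\(PP/S) (NP\(NP\PP))\S PP\NP
CKY chart[0,6] = {N/(N\PP), NP/(NP\PP), PP, PP/(PP\PP), S/(S\PP)}; S ∉ chart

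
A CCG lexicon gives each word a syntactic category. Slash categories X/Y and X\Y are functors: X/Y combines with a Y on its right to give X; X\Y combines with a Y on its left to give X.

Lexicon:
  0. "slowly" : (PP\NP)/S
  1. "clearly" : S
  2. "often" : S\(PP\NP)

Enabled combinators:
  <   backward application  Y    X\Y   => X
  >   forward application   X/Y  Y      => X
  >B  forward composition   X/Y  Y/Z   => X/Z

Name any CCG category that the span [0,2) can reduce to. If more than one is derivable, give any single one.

PP\NP

[0,3] S   <
  [0,2] PP\NP   >
    [0,1] "slowly" : (PP\NP)/S
    [1,2] "clearly" : S
  [2,3] "often" : S\(PP\NP)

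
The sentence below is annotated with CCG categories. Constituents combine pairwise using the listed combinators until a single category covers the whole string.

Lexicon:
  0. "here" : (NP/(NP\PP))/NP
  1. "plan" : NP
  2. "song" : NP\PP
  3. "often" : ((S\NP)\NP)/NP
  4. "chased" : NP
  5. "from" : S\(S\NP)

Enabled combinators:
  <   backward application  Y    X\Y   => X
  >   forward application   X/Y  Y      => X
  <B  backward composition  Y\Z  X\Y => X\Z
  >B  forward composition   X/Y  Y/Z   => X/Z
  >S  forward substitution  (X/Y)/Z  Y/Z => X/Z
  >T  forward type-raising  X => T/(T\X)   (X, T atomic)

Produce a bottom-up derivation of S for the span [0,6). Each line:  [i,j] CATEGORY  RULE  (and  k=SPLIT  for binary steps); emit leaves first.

[0,1] (NP/(NP\PP))/NP  lex  "here"
[1,2] NP  lex  "plan"
[0,2] NP/(NP\PP)  >  k=1
[2,3] NP\PP  lex  "song"
[0,3] NP  >  k=2
[3,4] ((S\NP)\NP)/NP  lex  "often"
[4,5] NP  lex  "chased"
[3,5] (S\NP)\NP  >  k=4
[0,5] S\NP  <  k=3
[5,6] S\(S\NP)  lex  "from"
[0,6] S  <  k=5

[0,6] S   <
  [0,5] S\NP   <
    [0,3] NP   >
      [0,2] NP/(NP\PP)   >
        [0,1] "here" : (NP/(NP\PP))/NP
        [1,2] "plan" : NP
      [2,3] "song" : NP\PP
    [3,5] (S\NP)\NP   >
      [3,4] "often" : ((S\NP)\NP)/NP
      [4,5] "chased" : NP
  [5,6] "from" : S\(S\NP)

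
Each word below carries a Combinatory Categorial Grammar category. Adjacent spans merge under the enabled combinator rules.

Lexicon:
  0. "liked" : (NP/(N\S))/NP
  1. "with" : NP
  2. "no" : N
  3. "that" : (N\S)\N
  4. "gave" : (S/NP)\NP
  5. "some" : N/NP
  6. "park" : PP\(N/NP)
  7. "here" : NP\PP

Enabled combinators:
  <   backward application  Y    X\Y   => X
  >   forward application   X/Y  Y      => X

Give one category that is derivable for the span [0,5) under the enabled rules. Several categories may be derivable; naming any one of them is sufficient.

[0,8] S   >
  [0,5] S/NP   <
    [0,4] NP   >
      [0,2] NP/(N\S)   >
        [0,1] "liked" : (NP/(N\S))/NP
        [1,2] "with" : NP
      [2,4] N\S   <
        [2,3] "no" : N
        [3,4] "that" : (N\S)\N
    [4,5] "gave" : (S/NP)\NP
  [5,8] NP   <
    [5,7] PP   <
      [5,6] "some" : N/NP
      [6,7] "park" : PP\(N/NP)
    [7,8] "here" : NP\PP

S/NP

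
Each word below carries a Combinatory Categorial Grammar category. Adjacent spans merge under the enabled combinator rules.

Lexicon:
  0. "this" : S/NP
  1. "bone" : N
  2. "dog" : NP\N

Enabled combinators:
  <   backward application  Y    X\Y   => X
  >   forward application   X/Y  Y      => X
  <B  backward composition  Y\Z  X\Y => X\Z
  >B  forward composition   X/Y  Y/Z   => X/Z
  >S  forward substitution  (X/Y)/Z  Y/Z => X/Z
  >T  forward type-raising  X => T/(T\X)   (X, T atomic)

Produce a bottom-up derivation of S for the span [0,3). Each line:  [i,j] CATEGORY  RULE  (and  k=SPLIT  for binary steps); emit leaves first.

[0,3] S   >
  [0,1] "this" : S/NP
  [1,3] NP   <
    [1,2] "bone" : N
    [2,3] "dog" : NP\N

[0,1] S/NP  lex  "this"
[1,2] N  lex  "bone"
[2,3] NP\N  lex  "dog"
[1,3] NP  <  k=2
[0,3] S  >  k=1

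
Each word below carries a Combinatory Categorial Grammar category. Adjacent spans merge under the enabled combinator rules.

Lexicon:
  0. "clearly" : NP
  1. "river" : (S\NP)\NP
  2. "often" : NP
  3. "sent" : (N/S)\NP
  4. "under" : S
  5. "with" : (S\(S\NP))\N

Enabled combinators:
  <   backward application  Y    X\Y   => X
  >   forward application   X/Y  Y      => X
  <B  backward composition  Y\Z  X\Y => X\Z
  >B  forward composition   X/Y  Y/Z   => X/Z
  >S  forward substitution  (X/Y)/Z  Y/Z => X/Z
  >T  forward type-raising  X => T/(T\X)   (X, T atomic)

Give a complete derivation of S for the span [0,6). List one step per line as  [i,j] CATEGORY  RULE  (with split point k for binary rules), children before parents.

[0,6] S   <
  [0,2] S\NP   <
    [0,1] "clearly" : NP
    [1,2] "river" : (S\NP)\NP
  [2,6] S\(S\NP)   <
    [2,5] N   >
      [2,4] N/S   <
        [2,3] "often" : NP
        [3,4] "sent" : (N/S)\NP
      [4,5] "under" : S
    [5,6] "with" : (S\(S\NP))\N

[0,1] NP  lex  "clearly"
[1,2] (S\NP)\NP  lex  "river"
[0,2] S\NP  <  k=1
[2,3] NP  lex  "often"
[3,4] (N/S)\NP  lex  "sent"
[2,4] N/S  <  k=3
[4,5] S  lex  "under"
[2,5] N  >  k=4
[5,6] (S\(S\NP))\N  lex  "with"
[2,6] S\(S\NP)  <  k=5
[0,6] S  <  k=2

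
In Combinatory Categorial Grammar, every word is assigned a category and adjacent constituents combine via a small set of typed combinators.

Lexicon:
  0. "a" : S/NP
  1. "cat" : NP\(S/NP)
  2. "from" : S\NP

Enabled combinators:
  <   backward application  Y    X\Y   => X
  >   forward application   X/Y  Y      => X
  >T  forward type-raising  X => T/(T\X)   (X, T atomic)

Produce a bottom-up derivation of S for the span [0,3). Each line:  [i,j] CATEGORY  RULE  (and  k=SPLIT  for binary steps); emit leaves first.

[0,3] S   <
  [0,2] NP   <
    [0,1] "a" : S/NP
    [1,2] "cat" : NP\(S/NP)
  [2,3] "from" : S\NP

[0,1] S/NP  lex  "a"
[1,2] NP\(S/NP)  lex  "cat"
[0,2] NP  <  k=1
[2,3] S\NP  lex  "from"
[0,3] S  <  k=2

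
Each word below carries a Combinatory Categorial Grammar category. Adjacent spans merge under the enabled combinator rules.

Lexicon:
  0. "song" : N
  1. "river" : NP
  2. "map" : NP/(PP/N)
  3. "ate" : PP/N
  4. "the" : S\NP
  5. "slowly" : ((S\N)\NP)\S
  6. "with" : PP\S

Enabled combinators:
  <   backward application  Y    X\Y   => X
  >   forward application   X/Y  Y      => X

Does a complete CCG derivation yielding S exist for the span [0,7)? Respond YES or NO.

N NP NP/(PP/N) PP/N S\NP ((S\N)\NP)\S PP\S
CKY chart[0,7] = {PP}; S ∉ chart

NO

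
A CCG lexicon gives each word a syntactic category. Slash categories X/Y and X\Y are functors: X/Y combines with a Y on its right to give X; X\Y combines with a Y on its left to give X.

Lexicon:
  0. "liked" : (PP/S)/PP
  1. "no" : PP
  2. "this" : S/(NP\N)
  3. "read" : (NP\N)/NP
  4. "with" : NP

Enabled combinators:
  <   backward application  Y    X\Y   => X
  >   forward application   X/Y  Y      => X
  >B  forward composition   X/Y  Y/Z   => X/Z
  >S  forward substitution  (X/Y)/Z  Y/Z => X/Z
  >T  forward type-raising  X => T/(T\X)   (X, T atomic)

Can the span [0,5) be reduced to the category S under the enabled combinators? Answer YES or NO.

NO

(PP/S)/PP PP S/(NP\N) (NP\N)/NP NP
CKY chart[0,5] = {N/(N\PP), NP/(NP\PP), PP, PP/(NP\NP), PP/(PP\PP), PP/(S\S), S/(S\PP)}; S ∉ chart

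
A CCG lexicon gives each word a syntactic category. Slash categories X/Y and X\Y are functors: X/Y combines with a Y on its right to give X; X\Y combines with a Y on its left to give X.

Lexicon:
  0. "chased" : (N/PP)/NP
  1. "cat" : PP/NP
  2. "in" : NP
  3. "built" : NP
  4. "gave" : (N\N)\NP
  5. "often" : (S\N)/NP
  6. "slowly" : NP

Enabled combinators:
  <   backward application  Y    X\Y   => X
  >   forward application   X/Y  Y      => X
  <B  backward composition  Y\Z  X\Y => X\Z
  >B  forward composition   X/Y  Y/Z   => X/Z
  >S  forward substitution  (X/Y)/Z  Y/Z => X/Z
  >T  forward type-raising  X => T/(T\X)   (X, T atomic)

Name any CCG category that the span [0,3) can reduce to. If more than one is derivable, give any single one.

[0,7] S   <
  [0,3] N   >
    [0,2] N/NP   >S
      [0,1] "chased" : (N/PP)/NP
      [1,2] "cat" : PP/NP
    [2,3] "in" : NP
  [3,7] S\N   <B
    [3,5] N\N   <
      [3,4] "built" : NP
      [4,5] "gave" : (N\N)\NP
    [5,7] S\N   >
      [5,6] "often" : (S\N)/NP
      [6,7] "slowly" : NP

N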